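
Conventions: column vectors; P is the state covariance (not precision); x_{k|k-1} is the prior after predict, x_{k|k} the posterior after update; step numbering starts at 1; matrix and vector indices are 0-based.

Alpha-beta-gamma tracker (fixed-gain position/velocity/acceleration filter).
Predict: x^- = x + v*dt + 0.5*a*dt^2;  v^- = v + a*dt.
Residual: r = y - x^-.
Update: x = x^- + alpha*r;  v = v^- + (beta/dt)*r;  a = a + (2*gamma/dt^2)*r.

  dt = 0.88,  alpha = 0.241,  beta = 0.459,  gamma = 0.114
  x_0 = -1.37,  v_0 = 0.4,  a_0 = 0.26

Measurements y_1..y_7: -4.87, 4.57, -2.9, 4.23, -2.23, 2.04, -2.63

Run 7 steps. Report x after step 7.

step 1: x_pred=-0.9173  r=-3.9527  x^+=-1.8699  v^+=-1.4329  a^+=-0.9038
step 2: x_pred=-3.4808  r=8.0508  x^+=-1.5405  v^+=1.9710  a^+=1.4666
step 3: x_pred=0.7618  r=-3.6618  x^+=-0.1207  v^+=1.3516  a^+=0.3885
step 4: x_pred=1.2192  r=3.0108  x^+=1.9448  v^+=3.2639  a^+=1.2749
step 5: x_pred=5.3107  r=-7.5407  x^+=3.4934  v^+=0.4527  a^+=-0.9452
step 6: x_pred=3.5257  r=-1.4857  x^+=3.1677  v^+=-1.1541  a^+=-1.3827
step 7: x_pred=1.6167  r=-4.2467  x^+=0.5933  v^+=-4.5859  a^+=-2.6330

x_post = 0.5933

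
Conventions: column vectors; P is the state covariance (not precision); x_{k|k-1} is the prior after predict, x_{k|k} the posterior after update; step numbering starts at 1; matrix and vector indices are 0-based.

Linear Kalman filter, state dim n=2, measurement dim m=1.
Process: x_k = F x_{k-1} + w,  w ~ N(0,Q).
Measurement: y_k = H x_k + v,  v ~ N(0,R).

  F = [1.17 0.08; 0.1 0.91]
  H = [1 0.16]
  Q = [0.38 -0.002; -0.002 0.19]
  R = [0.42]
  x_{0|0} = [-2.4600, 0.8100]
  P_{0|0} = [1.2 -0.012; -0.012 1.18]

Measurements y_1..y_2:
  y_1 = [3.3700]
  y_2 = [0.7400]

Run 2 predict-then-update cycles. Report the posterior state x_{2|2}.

x_post = [1.2211, 1.2473]

step 1: x^-=[-2.8134, 0.4911]  P^-=[2.0280 0.2114; 0.2114 1.1770]  S=[2.5458]  K=[0.8099; 0.1570]  nu=[6.1048]  x^+=[2.1309, 1.4497]  P^+=[0.3581 -0.1123; -0.1123 1.1142]
step 2: x^-=[2.6091, 1.5323]  P^-=[0.8563 0.0005; 0.0005 1.0958]  S=[1.3046]  K=[0.6565; 0.1348]  nu=[-2.1143]  x^+=[1.2211, 1.2473]  P^+=[0.2941 -0.1149; -0.1149 1.0721]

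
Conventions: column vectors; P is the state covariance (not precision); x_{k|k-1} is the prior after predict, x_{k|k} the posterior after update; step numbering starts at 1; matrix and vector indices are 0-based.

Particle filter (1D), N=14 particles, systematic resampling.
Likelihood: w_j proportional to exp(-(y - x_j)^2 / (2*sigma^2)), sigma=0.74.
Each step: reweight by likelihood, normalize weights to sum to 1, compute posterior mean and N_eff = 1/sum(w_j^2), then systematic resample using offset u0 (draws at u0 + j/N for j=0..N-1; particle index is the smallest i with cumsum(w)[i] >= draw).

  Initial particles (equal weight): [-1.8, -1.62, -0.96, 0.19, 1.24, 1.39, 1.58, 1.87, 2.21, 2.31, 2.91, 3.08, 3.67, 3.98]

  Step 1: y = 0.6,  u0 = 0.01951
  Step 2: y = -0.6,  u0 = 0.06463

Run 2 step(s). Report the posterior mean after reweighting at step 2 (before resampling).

post_mean = -0.0383

step 1: w=[0.0017, 0.0036, 0.0355, 0.2807, 0.2251, 0.1851, 0.1362, 0.0750, 0.0307, 0.0227, 0.0025, 0.0012, 0.0001, 0.0000]  mean=1.0336  Neff=5.2460  idx=[2, 3, 3, 3, 3, 4, 4, 4, 5, 5, 6, 6, 7, 8]
step 2: w=[0.2635, 0.1678, 0.1678, 0.1678, 0.1678, 0.0135, 0.0135, 0.0135, 0.0080, 0.0080, 0.0039, 0.0039, 0.0011, 0.0002]  mean=-0.0383  Neff=5.4733  idx=[0, 0, 0, 1, 1, 1, 2, 2, 3, 3, 4, 4, 4, 10]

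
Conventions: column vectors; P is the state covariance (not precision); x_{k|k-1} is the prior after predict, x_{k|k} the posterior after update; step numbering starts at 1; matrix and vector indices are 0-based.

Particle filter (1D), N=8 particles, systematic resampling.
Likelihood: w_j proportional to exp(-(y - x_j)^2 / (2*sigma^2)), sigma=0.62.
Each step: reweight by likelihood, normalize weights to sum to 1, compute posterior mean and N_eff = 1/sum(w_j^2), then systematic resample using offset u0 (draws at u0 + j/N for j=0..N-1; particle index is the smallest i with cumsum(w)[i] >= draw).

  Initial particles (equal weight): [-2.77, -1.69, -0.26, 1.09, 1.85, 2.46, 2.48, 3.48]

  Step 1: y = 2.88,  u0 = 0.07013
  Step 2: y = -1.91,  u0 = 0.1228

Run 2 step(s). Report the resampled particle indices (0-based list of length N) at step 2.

step 1: w=[0.0000, 0.0000, 0.0000, 0.0062, 0.1006, 0.3180, 0.3248, 0.2504]  mean=2.6520  Neff=3.5782  idx=[4, 5, 5, 6, 6, 6, 7, 7]
step 2: w=[0.9931, 0.0016, 0.0016, 0.0012, 0.0012, 0.0012, 0.0000, 0.0000]  mean=1.8543  Neff=1.0139  idx=[0, 0, 0, 0, 0, 0, 0, 4]

resampled_idx = [0, 0, 0, 0, 0, 0, 0, 4]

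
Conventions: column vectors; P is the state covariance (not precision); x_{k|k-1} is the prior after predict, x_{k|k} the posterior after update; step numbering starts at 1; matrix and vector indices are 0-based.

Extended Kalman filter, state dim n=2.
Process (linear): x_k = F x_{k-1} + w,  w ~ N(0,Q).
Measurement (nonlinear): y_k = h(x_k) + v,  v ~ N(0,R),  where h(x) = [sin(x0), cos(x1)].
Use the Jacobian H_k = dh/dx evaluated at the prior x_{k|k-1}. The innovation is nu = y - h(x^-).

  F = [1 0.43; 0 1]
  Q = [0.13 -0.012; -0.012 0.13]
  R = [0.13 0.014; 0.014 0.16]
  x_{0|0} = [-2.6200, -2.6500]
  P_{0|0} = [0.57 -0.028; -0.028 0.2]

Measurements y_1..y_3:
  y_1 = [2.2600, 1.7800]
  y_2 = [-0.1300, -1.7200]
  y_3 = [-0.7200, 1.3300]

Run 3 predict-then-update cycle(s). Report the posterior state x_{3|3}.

step 1: x^-=[-3.7595, -2.6500]  P^-=[0.7129 0.0460; 0.0460 0.3300]  H_jac=[-0.8151 0.0000; 0.0000 0.4720]  S=[0.6036 -0.0037; -0.0037 0.2335]  K=[-0.9622 0.0777; -0.0580 0.6661]  nu=[1.6807, 2.6616]  x^+=[-5.1697, -0.9746]  P^+=[0.1521 -0.0022; -0.0022 0.2241]
step 2: x^-=[-5.5887, -0.9746]  P^-=[0.3217 0.0822; 0.0822 0.3541]  H_jac=[0.7684 0.0000; 0.0000 0.8275]  S=[0.3199 0.0662; 0.0662 0.4024]  K=[0.7636 0.0432; 0.0482 0.7201]  nu=[-0.7700, -2.2815]  x^+=[-6.2754, -2.6546]  P^+=[0.1300 0.0213; 0.0213 0.1400]
step 3: x^-=[-7.4168, -2.6546]  P^-=[0.3042 0.0695; 0.0695 0.2700]  H_jac=[0.4233 0.0000; 0.0000 0.4680]  S=[0.1845 0.0278; 0.0278 0.2191]  K=[0.6887 0.0611; 0.0741 0.5673]  nu=[0.1860, 2.2137]  x^+=[-7.1534, -1.3850]  P^+=[0.2135 0.0415; 0.0415 0.1962]

x_post = [-7.1534, -1.3850]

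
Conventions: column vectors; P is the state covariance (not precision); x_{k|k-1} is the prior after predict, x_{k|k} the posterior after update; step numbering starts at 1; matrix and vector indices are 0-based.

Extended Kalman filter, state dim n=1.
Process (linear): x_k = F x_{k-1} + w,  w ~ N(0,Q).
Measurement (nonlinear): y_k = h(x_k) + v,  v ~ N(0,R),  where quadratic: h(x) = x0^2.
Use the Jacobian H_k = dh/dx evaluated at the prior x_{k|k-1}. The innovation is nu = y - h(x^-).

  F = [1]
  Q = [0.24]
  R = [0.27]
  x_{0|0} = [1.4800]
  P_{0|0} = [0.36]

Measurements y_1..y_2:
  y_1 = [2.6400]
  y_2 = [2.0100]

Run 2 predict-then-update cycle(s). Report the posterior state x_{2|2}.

step 1: x^-=[1.4800]  P^-=[0.6000]  H_jac=[2.9600]  S=[5.5270]  K=[0.3213]  nu=[0.4496]  x^+=[1.6245]  P^+=[0.0293]
step 2: x^-=[1.6245]  P^-=[0.2693]  H_jac=[3.2489]  S=[3.1127]  K=[0.2811]  nu=[-0.6289]  x^+=[1.4477]  P^+=[0.0234]

x_post = [1.4477]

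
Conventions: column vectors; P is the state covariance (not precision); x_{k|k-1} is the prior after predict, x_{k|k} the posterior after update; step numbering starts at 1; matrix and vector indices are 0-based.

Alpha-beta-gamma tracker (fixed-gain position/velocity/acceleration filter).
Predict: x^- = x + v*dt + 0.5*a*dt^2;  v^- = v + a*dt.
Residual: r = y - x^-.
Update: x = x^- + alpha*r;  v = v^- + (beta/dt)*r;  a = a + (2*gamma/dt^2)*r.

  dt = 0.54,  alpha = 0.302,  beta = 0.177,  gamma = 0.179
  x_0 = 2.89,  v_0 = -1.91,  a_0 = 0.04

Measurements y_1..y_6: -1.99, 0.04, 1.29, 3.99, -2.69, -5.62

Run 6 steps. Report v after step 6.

v_post = 9.7486

step 1: x_pred=1.8644  r=-3.8544  x^+=0.7004  v^+=-3.1518  a^+=-4.6921
step 2: x_pred=-1.6857  r=1.7257  x^+=-1.1645  v^+=-5.1199  a^+=-2.5735
step 3: x_pred=-4.3045  r=5.5945  x^+=-2.6150  v^+=-4.6758  a^+=4.2949
step 4: x_pred=-4.5137  r=8.5037  x^+=-1.9456  v^+=0.4308  a^+=14.7350
step 5: x_pred=0.4354  r=-3.1254  x^+=-0.5085  v^+=7.3632  a^+=10.8979
step 6: x_pred=5.0566  r=-10.6766  x^+=1.8323  v^+=9.7486  a^+=-2.2098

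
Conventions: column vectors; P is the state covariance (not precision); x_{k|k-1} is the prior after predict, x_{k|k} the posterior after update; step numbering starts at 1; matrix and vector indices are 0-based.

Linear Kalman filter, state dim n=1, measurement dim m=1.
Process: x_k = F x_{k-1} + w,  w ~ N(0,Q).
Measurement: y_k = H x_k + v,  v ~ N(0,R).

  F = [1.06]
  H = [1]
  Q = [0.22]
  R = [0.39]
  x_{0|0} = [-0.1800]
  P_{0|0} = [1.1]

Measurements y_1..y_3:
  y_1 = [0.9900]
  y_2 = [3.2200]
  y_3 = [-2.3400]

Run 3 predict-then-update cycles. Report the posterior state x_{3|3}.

x_post = [-0.2317]

step 1: x^-=[-0.1908]  P^-=[1.4560]  S=[1.8460]  K=[0.7887]  nu=[1.1808]  x^+=[0.7405]  P^+=[0.3076]
step 2: x^-=[0.7850]  P^-=[0.5656]  S=[0.9556]  K=[0.5919]  nu=[2.4350]  x^+=[2.2262]  P^+=[0.2308]
step 3: x^-=[2.3598]  P^-=[0.4794]  S=[0.8694]  K=[0.5514]  nu=[-4.6998]  x^+=[-0.2317]  P^+=[0.2150]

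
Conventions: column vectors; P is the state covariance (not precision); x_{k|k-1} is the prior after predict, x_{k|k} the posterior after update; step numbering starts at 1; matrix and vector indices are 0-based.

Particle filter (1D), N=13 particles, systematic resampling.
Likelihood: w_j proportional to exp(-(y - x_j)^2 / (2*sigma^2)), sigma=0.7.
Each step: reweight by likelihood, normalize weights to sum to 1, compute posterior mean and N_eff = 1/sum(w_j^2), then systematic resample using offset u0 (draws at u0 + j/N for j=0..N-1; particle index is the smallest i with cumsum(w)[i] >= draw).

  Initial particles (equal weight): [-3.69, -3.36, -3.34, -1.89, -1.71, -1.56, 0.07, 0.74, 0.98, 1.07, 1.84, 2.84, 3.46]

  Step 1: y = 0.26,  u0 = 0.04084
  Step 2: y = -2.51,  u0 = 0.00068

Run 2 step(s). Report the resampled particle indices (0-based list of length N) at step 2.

resampled_idx = [0, 0, 0, 0, 1, 1, 1, 2, 2, 2, 3, 3, 3]

step 1: w=[0.0000, 0.0000, 0.0000, 0.0030, 0.0064, 0.0114, 0.3216, 0.2638, 0.1966, 0.1708, 0.0261, 0.0004, 0.0000]  mean=0.6081  Neff=4.1375  idx=[6, 6, 6, 6, 7, 7, 7, 7, 8, 8, 9, 9, 9]
step 2: w=[0.2447, 0.2447, 0.2447, 0.2447, 0.0045, 0.0045, 0.0045, 0.0045, 0.0009, 0.0009, 0.0005, 0.0005, 0.0005]  mean=0.0851  Neff=4.1745  idx=[0, 0, 0, 0, 1, 1, 1, 2, 2, 2, 3, 3, 3]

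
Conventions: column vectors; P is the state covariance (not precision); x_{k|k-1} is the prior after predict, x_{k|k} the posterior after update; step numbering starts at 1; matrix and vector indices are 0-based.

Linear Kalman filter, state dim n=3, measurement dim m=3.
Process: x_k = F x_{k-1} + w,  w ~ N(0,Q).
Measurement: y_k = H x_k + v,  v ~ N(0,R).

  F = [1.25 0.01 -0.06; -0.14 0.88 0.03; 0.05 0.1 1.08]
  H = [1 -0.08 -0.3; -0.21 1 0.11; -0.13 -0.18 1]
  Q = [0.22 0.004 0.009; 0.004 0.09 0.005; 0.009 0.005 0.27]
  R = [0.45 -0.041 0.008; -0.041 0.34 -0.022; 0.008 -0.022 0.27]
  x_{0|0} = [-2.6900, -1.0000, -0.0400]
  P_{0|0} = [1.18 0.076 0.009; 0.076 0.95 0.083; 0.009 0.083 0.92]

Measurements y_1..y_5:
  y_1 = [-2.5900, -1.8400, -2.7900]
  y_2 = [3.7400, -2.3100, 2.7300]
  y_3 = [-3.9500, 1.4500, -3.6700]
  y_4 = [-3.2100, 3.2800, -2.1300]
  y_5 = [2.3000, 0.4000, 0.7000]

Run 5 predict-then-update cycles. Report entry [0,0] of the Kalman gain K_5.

step 1: x^-=[-3.3701, -0.5046, -0.2777]  P^-=[2.0676 -0.1162 0.0461; -0.1162 0.8352 0.1902; 0.0461 0.1902 1.3752]  S=[2.6468 -0.7564 -0.5986; -0.7564 1.3716 0.2222; -0.5986 0.2222 1.6213]  K=[0.8282 0.0304 0.1772; 0.1050 0.7038 -0.0238; 0.0892 0.1558 0.8350]  nu=[0.6564, -2.0126, -3.0412]  x^+=[-3.4265, -1.7798, -3.0721]  P^+=[0.4112 0.0461 0.1156; 0.0461 0.2420 0.0285; 0.1156 0.0285 0.2429]
step 2: x^-=[-4.1167, -1.1786, -3.6672]  P^-=[0.8472 -0.0118 0.1808; -0.0118 0.2749 0.0426; 0.1808 0.0426 0.5758]  S=[1.2463 -0.2538 -0.0822; -0.2538 0.6652 0.0172; -0.0822 0.0172 0.8062]  K=[0.6446 -0.0134 0.1563; 0.0524 0.4443 -0.0108; 0.0713 0.1117 0.6805]  nu=[6.6622, -1.5925, 5.6499]  x^+=[1.0824, -1.5983, 0.4751]  P^+=[0.3218 0.0228 0.0936; 0.0228 0.1520 0.0180; 0.0936 0.0180 0.1973]
step 3: x^-=[1.3085, -1.5438, 0.4074]  P^-=[0.7100 -0.0229 0.1455; -0.0229 0.2087 0.0264; 0.1455 0.0264 0.5166]  S=[1.1255 -0.2301 -0.0819; -0.2301 0.5950 0.0120; -0.0819 0.0120 0.7570]  K=[0.5970 -0.0341 0.1409; 0.0339 0.3771 -0.0131; 0.0574 0.0975 0.6559]  nu=[-5.2598, 3.2238, -4.1851]  x^+=[-2.5311, -0.4516, -2.3251]  P^+=[0.2977 0.0140 0.0848; 0.0140 0.1286 0.0134; 0.0848 0.0134 0.1888]
step 4: x^-=[-3.0289, -0.1128, -2.6828]  P^-=[0.6735 -0.0287 0.1315; -0.0287 0.1921 0.0208; 0.1315 0.0208 0.5045]  S=[1.0968 -0.2273 -0.0871; -0.2273 0.5785 0.0109; -0.0871 0.0109 0.7490]  K=[0.5819 -0.0430 0.1339; 0.0269 0.3574 -0.0154; 0.0512 0.0921 0.6503]  nu=[-0.9950, 3.0518, 0.1387]  x^+=[-3.7204, 0.9489, -2.3624]  P^+=[0.2899 0.0105 0.0813; 0.0105 0.1217 0.0115; 0.0813 0.0115 0.1866]
step 5: x^-=[-4.4993, 1.2850, -2.6425]  P^-=[0.6618 -0.0313 0.1261; -0.0313 0.1874 0.0188; 0.1261 0.0188 0.5010]  S=[1.0883 -0.2273 -0.0898; -0.2273 0.5741 0.0105; -0.0898 0.0105 0.7472]  K=[0.5767 -0.0465 0.1311; 0.0243 0.3514 -0.0165; 0.0487 0.0901 0.6486]  nu=[6.1093, -1.5392, 2.9889]  x^+=[-0.5125, 0.8432, -0.5450]  P^+=[0.2872 0.0092 0.0800; 0.0092 0.1196 0.0107; 0.0800 0.0107 0.1859]

K[0,0] = 0.5767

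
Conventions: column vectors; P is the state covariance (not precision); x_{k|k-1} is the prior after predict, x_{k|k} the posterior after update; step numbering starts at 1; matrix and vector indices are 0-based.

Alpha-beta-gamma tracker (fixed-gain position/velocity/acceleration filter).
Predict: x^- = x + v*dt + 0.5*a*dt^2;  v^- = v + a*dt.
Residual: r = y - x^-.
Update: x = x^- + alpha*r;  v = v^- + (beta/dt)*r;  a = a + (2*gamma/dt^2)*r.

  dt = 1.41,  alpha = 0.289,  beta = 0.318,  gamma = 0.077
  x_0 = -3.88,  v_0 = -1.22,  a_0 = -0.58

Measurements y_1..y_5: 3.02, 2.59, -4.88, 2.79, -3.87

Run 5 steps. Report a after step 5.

a_post = -0.3504

step 1: x_pred=-6.1767  r=9.1967  x^+=-3.5189  v^+=0.0364  a^+=0.1324
step 2: x_pred=-3.3360  r=5.9260  x^+=-1.6234  v^+=1.5595  a^+=0.5914
step 3: x_pred=1.1634  r=-6.0434  x^+=-0.5831  v^+=1.0305  a^+=0.1233
step 4: x_pred=0.9924  r=1.7976  x^+=1.5119  v^+=1.6097  a^+=0.2625
step 5: x_pred=4.0426  r=-7.9126  x^+=1.7558  v^+=0.1954  a^+=-0.3504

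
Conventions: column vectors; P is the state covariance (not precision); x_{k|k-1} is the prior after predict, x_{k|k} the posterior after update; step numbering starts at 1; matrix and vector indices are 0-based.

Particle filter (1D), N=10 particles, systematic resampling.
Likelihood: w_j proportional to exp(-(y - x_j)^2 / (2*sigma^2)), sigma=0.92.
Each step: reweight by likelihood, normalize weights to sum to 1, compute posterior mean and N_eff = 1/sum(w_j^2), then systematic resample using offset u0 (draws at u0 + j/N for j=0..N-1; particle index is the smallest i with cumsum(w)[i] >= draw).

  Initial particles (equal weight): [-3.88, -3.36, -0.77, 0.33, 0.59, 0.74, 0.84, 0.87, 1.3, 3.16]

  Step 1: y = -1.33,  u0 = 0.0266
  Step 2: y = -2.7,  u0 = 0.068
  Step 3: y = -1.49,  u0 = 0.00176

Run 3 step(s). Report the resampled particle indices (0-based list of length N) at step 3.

step 1: w=[0.0146, 0.0598, 0.5671, 0.1340, 0.0773, 0.0543, 0.0423, 0.0391, 0.0115, 0.0000]  mean=-0.4800  Neff=2.8116  idx=[1, 2, 2, 2, 2, 2, 2, 3, 4, 6]
step 2: w=[0.5353, 0.0767, 0.0767, 0.0767, 0.0767, 0.0767, 0.0767, 0.0031, 0.0012, 0.0004]  mean=-2.1507  Neff=3.1074  idx=[0, 0, 0, 0, 0, 1, 2, 4, 5, 6]
step 3: w=[0.0294, 0.0294, 0.0294, 0.0294, 0.0294, 0.1706, 0.1706, 0.1706, 0.1706, 0.1706]  mean=-1.1503  Neff=6.6718  idx=[0, 3, 5, 5, 6, 7, 7, 8, 8, 9]

resampled_idx = [0, 3, 5, 5, 6, 7, 7, 8, 8, 9]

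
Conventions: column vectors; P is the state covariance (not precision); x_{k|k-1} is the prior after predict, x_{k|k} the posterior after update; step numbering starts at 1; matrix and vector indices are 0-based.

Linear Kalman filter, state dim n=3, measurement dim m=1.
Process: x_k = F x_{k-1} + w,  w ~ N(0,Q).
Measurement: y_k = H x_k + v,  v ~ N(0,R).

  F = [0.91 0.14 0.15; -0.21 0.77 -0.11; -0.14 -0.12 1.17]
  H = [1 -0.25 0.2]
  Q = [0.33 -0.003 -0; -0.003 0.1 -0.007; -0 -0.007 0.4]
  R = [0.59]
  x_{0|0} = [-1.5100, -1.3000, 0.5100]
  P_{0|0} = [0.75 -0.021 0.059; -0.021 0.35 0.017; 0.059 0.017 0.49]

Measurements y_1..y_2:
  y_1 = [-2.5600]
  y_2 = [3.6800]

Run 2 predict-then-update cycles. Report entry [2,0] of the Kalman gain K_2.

K[2,0] = 0.3024

step 1: x^-=[-1.4796, -0.7400, 0.9641]  P^-=[0.9804 -0.1368 0.0513; -0.1368 0.3532 -0.0767; 0.0513 -0.0767 1.0657]  S=[1.7317]  K=[0.5918; -0.1389; 0.1638]  nu=[-1.4582]  x^+=[-2.3426, -0.5375, 0.7253]  P^+=[0.3739 0.0055 -0.1165; 0.0055 0.3198 -0.0373; -0.1165 -0.0373 1.0192]
step 2: x^-=[-2.0982, -0.0017, 1.2410]  P^-=[0.6368 -0.0415 -0.0019; -0.0415 0.3176 -0.1644; -0.0019 -0.1644 1.8560]  S=[1.3573]  K=[0.4765; -0.1133; 0.3024]  nu=[5.5296]  x^+=[0.5368, -0.6282, 2.9130]  P^+=[0.3286 0.0318 -0.1975; 0.0318 0.3001 -0.1179; -0.1975 -0.1179 1.7319]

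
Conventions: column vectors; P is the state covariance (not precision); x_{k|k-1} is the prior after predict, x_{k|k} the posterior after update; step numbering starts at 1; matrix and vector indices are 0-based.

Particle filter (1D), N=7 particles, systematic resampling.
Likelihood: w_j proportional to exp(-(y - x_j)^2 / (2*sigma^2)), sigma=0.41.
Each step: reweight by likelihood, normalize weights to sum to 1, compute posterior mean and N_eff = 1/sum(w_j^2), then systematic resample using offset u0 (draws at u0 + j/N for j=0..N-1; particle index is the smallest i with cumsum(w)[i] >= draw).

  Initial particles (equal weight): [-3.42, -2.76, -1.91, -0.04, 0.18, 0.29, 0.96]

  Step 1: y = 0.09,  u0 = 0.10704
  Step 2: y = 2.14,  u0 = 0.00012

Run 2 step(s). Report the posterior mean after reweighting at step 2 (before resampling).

post_mean = 0.9557

step 1: w=[0.0000, 0.0000, 0.0000, 0.3256, 0.3343, 0.3040, 0.0360]  mean=0.1699  Neff=3.2101  idx=[3, 3, 4, 4, 5, 5, 6]
step 2: w=[0.0000, 0.0000, 0.0007, 0.0007, 0.0024, 0.0024, 0.9938]  mean=0.9557  Neff=1.0125  idx=[2, 6, 6, 6, 6, 6, 6]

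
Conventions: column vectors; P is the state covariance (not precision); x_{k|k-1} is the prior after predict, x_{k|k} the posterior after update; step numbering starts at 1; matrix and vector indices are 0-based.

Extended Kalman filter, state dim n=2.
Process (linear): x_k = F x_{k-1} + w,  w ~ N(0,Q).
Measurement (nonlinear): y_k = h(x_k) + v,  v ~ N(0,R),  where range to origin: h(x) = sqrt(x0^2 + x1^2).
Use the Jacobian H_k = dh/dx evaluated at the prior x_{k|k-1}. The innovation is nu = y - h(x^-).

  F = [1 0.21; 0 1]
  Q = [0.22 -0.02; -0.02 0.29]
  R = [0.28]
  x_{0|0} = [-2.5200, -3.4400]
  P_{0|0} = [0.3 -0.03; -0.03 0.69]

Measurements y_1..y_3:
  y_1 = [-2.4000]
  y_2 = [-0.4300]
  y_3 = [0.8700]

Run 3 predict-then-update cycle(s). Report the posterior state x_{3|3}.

step 1: x^-=[-3.2424, -3.4400]  P^-=[0.5378 0.0949; 0.0949 0.9800]  H_jac=[-0.6859 -0.7277]  S=[1.1467]  K=[-0.3819; -0.6787]  nu=[-7.1272]  x^+=[-0.5204, 1.3970]  P^+=[0.3706 -0.2023; -0.2023 0.4518]
step 2: x^-=[-0.2270, 1.3970]  P^-=[0.5255 -0.1274; -0.1274 0.7418]  H_jac=[-0.1604 0.9871]  S=[1.0566]  K=[-0.1988; 0.7123]  nu=[-1.8453]  x^+=[0.1399, 0.0825]  P^+=[0.4838 0.0222; 0.0222 0.2057]
step 3: x^-=[0.1572, 0.0825]  P^-=[0.7221 0.0454; 0.0454 0.4957]  H_jac=[0.8855 0.4647]  S=[0.9906]  K=[0.6668; 0.2731]  nu=[0.6924]  x^+=[0.6189, 0.2716]  P^+=[0.2817 -0.1350; -0.1350 0.4218]

x_post = [0.6189, 0.2716]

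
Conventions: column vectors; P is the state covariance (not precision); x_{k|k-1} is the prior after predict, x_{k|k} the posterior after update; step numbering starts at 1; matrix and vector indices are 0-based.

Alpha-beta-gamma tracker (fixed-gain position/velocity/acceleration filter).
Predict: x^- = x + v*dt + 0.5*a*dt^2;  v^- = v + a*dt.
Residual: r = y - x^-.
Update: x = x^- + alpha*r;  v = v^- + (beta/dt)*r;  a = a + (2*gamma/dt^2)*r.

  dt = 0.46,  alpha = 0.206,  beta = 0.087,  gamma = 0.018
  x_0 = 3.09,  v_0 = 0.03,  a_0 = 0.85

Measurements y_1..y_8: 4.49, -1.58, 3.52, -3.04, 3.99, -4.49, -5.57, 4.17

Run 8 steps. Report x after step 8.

x_post = -1.9381

step 1: x_pred=3.1937  r=1.2963  x^+=3.4608  v^+=0.6662  a^+=1.0705
step 2: x_pred=3.8805  r=-5.4605  x^+=2.7556  v^+=0.1259  a^+=0.1415
step 3: x_pred=2.8285  r=0.6915  x^+=2.9709  v^+=0.3218  a^+=0.2592
step 4: x_pred=3.1464  r=-6.1864  x^+=1.8720  v^+=-0.7290  a^+=-0.7933
step 5: x_pred=1.4527  r=2.5373  x^+=1.9754  v^+=-0.6141  a^+=-0.3616
step 6: x_pred=1.6546  r=-6.1446  x^+=0.3888  v^+=-1.9426  a^+=-1.4070
step 7: x_pred=-0.6536  r=-4.9164  x^+=-1.6664  v^+=-3.5196  a^+=-2.2435
step 8: x_pred=-3.5228  r=7.6928  x^+=-1.9381  v^+=-3.0967  a^+=-0.9347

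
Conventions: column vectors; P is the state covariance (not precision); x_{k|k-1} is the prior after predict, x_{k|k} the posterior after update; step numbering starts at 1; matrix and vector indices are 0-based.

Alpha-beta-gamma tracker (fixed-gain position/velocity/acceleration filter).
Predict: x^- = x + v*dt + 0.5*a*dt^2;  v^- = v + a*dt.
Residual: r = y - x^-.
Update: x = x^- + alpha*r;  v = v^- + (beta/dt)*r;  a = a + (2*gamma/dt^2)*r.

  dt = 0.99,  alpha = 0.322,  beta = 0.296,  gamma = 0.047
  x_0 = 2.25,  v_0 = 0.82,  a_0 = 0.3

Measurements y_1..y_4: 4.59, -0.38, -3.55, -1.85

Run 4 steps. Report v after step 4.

step 1: x_pred=3.2088  r=1.3812  x^+=3.6536  v^+=1.5300  a^+=0.4325
step 2: x_pred=5.3801  r=-5.7601  x^+=3.5254  v^+=0.2359  a^+=-0.1200
step 3: x_pred=3.7001  r=-7.2501  x^+=1.3656  v^+=-2.0506  a^+=-0.8153
step 4: x_pred=-1.0641  r=-0.7859  x^+=-1.3172  v^+=-3.0928  a^+=-0.8907

v_post = -3.0928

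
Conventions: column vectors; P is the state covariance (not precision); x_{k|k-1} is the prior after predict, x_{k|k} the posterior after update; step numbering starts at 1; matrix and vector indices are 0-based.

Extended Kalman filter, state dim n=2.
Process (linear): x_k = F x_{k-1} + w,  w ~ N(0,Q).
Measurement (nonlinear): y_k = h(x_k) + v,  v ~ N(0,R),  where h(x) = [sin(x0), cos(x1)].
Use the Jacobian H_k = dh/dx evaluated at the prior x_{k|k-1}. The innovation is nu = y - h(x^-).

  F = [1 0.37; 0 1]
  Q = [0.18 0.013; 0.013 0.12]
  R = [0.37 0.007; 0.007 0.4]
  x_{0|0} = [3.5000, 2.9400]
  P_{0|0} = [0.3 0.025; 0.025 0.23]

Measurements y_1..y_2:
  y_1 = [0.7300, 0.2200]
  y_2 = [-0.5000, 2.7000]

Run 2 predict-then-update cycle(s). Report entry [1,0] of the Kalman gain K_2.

K[1,0] = 0.1837

step 1: x^-=[4.5878, 2.9400]  P^-=[0.5300 0.1231; 0.1231 0.3500]  H_jac=[-0.1243 0.0000; 0.0000 -0.2002]  S=[0.3782 0.0101; 0.0101 0.4140]  K=[-0.1727 -0.0553; -0.0360 -0.1684]  nu=[1.7222, 1.1997]  x^+=[4.2240, 2.6760]  P^+=[0.5173 0.1166; 0.1166 0.3376]
step 2: x^-=[5.2142, 2.6760]  P^-=[0.8297 0.2545; 0.2545 0.4576]  H_jac=[0.4810 0.0000; 0.0000 -0.4489]  S=[0.5619 -0.0480; -0.0480 0.4922]  K=[0.6962 -0.1643; 0.1837 -0.3995]  nu=[0.3767, 3.5936]  x^+=[4.8860, 1.3097]  P^+=[0.5331 0.1355; 0.1355 0.3531]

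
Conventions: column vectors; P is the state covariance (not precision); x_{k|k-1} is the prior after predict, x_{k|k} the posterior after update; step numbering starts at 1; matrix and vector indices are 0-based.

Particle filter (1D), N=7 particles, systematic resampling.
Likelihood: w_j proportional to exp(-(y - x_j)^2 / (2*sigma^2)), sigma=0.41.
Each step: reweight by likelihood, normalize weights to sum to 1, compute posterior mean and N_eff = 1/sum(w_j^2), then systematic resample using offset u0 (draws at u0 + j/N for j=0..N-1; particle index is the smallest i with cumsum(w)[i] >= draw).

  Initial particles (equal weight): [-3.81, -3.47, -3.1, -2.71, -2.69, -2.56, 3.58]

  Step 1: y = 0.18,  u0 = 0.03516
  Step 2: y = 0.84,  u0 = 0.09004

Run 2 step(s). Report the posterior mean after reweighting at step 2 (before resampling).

step 1: w=[0.0000, 0.0000, 0.0001, 0.0679, 0.0956, 0.8365, 0.0000]  mean=-2.5826  Neff=1.4016  idx=[3, 5, 5, 5, 5, 5, 5]
step 2: w=[0.0074, 0.1654, 0.1654, 0.1654, 0.1654, 0.1654, 0.1654]  mean=-2.5611  Neff=6.0883  idx=[1, 2, 3, 4, 4, 5, 6]

post_mean = -2.5611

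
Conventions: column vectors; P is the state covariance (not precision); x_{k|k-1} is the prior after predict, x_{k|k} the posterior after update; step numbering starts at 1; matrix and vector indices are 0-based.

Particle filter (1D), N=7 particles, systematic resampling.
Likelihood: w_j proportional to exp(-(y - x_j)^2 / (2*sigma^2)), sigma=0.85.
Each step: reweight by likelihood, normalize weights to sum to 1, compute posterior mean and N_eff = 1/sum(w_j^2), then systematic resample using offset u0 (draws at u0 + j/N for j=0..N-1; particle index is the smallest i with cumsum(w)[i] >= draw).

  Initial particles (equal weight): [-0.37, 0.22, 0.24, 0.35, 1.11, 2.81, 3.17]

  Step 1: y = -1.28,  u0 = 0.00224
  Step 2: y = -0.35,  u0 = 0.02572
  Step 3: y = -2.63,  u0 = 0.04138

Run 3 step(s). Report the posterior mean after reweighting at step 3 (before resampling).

post_mean = -0.3427

step 1: w=[0.4882, 0.1825, 0.1750, 0.1377, 0.0166, 0.0000, 0.0000]  mean=-0.0318  Neff=3.1106  idx=[0, 0, 0, 0, 1, 2, 3]
step 2: w=[0.1588, 0.1588, 0.1588, 0.1588, 0.1269, 0.1248, 0.1132]  mean=-0.1375  Neff=6.8806  idx=[0, 1, 1, 2, 3, 4, 5]
step 3: w=[0.1909, 0.1909, 0.1909, 0.1909, 0.1909, 0.0237, 0.0219]  mean=-0.3427  Neff=5.4578  idx=[0, 0, 1, 2, 3, 3, 4]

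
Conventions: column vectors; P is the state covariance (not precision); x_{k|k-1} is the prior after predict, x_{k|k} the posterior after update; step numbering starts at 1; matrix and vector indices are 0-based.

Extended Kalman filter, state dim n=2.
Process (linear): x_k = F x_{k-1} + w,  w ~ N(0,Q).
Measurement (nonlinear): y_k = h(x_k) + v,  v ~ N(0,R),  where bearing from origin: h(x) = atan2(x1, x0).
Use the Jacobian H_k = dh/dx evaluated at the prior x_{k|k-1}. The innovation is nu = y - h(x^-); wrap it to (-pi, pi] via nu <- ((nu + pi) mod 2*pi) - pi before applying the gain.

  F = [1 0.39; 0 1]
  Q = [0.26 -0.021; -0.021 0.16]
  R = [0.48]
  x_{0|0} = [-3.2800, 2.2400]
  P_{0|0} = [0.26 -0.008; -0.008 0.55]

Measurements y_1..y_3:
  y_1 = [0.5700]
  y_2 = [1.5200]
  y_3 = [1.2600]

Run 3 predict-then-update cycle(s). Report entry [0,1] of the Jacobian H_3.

H_jac[0,1] = 0.0645

step 1: x^-=[-2.4064, 2.2400]  P^-=[0.5974 0.1855; 0.1855 0.7100]  H_jac=[-0.2072 -0.2226]  S=[0.5580]  K=[-0.2959; -0.3522]  nu=[-1.8220]  x^+=[-1.8672, 2.8817]  P^+=[0.5486 0.1273; 0.1273 0.6408]
step 2: x^-=[-0.7434, 2.8817]  P^-=[1.0053 0.3563; 0.3563 0.8008]  H_jac=[-0.3254 -0.0839]  S=[0.6115]  K=[-0.5838; -0.2995]  nu=[-0.3033]  x^+=[-0.5663, 2.9725]  P^+=[0.7969 0.2493; 0.2493 0.7459]
step 3: x^-=[0.5929, 2.9725]  P^-=[1.3649 0.5193; 0.5193 0.9059]  H_jac=[-0.3235 0.0645]  S=[0.6050]  K=[-0.6746; -0.1811]  nu=[-0.1139]  x^+=[0.6698, 2.9931]  P^+=[1.0896 0.4454; 0.4454 0.8861]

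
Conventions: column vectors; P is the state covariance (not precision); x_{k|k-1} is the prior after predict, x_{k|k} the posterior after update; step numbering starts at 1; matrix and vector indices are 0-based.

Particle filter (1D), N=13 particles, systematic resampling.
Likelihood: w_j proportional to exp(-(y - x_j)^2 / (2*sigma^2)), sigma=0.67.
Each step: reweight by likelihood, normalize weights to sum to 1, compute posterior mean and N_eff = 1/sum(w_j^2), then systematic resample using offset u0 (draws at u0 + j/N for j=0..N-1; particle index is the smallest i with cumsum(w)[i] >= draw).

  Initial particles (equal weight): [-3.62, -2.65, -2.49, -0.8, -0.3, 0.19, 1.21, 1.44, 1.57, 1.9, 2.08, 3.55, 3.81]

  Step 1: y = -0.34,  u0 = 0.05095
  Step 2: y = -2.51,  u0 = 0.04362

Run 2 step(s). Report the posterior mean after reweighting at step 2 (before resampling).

step 1: w=[0.0000, 0.0010, 0.0022, 0.2983, 0.3769, 0.2761, 0.0260, 0.0111, 0.0065, 0.0014, 0.0006, 0.0000, 0.0000]  mean=-0.2459  Neff=3.2456  idx=[3, 3, 3, 3, 4, 4, 4, 4, 4, 5, 5, 5, 6]
step 2: w=[0.2180, 0.2180, 0.2180, 0.2180, 0.0246, 0.0246, 0.0246, 0.0246, 0.0246, 0.0017, 0.0017, 0.0017, 0.0000]  mean=-0.7336  Neff=5.1769  idx=[0, 0, 0, 1, 1, 1, 2, 2, 3, 3, 3, 4, 7]

post_mean = -0.7336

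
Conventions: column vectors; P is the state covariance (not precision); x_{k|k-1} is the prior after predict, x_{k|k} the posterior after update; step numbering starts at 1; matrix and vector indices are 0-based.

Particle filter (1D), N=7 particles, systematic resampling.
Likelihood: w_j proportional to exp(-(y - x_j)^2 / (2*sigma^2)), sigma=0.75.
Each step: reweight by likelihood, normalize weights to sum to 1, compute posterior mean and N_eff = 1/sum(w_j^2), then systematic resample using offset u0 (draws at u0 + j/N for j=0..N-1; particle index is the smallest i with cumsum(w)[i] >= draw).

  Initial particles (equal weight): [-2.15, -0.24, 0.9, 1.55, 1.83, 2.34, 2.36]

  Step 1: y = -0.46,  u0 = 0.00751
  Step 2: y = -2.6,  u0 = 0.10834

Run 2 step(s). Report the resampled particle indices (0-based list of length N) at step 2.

step 1: w=[0.0622, 0.7549, 0.1523, 0.0217, 0.0075, 0.0007, 0.0007]  mean=-0.1273  Neff=1.6737  idx=[0, 1, 1, 1, 1, 1, 2]
step 2: w=[0.9593, 0.0081, 0.0081, 0.0081, 0.0081, 0.0081, 0.0000]  mean=-2.0723  Neff=1.0862  idx=[0, 0, 0, 0, 0, 0, 1]

resampled_idx = [0, 0, 0, 0, 0, 0, 1]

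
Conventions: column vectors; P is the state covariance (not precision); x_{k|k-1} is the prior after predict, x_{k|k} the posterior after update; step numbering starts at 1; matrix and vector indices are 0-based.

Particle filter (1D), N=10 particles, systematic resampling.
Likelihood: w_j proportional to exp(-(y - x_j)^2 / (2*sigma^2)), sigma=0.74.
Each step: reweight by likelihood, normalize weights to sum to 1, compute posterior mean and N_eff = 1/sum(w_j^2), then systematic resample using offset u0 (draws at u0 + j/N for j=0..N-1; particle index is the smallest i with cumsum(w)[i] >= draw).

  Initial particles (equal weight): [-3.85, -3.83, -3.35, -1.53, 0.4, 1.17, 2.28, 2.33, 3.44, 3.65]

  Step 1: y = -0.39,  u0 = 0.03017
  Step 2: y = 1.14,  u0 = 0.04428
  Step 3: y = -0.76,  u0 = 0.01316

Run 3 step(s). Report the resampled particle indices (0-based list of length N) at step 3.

resampled_idx = [0, 0, 1, 2, 3, 4, 5, 5, 6, 7]

step 1: w=[0.0000, 0.0000, 0.0003, 0.3108, 0.5758, 0.1103, 0.0015, 0.0012, 0.0000, 0.0000]  mean=-0.1111  Neff=2.2711  idx=[3, 3, 3, 4, 4, 4, 4, 4, 4, 5]
step 2: w=[0.0003, 0.0003, 0.0003, 0.1306, 0.1306, 0.1306, 0.1306, 0.1306, 0.1306, 0.2152]  mean=0.5639  Neff=6.7244  idx=[3, 4, 4, 5, 6, 7, 7, 8, 9, 9]
step 3: w=[0.1215, 0.1215, 0.1215, 0.1215, 0.1215, 0.1215, 0.1215, 0.1215, 0.0138, 0.0138]  mean=0.4213  Neff=8.4347  idx=[0, 0, 1, 2, 3, 4, 5, 5, 6, 7]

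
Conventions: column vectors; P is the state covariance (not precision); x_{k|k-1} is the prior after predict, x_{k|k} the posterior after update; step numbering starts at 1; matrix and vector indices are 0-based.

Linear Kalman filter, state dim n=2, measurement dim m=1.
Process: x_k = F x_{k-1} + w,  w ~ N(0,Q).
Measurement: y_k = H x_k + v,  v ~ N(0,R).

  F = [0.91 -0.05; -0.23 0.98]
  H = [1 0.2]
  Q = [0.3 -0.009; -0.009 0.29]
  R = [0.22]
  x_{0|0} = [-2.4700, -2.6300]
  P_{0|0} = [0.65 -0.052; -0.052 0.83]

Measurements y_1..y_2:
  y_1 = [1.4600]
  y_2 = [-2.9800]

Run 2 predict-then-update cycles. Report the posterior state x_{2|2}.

x_post = [-1.3674, -2.1200]

step 1: x^-=[-2.1162, -2.0093]  P^-=[0.8451 -0.2327; -0.2327 1.1450]  S=[1.0178]  K=[0.7846; -0.0036]  nu=[3.9781]  x^+=[1.0049, -2.0237]  P^+=[0.2186 -0.2298; -0.2298 1.1449]
step 2: x^-=[1.0156, -2.2144]  P^-=[0.5048 -0.3184; -0.3184 1.5048]  S=[0.6576]  K=[0.6708; -0.0266]  nu=[-3.5527]  x^+=[-1.3674, -2.1200]  P^+=[0.2089 -0.3067; -0.3067 1.5043]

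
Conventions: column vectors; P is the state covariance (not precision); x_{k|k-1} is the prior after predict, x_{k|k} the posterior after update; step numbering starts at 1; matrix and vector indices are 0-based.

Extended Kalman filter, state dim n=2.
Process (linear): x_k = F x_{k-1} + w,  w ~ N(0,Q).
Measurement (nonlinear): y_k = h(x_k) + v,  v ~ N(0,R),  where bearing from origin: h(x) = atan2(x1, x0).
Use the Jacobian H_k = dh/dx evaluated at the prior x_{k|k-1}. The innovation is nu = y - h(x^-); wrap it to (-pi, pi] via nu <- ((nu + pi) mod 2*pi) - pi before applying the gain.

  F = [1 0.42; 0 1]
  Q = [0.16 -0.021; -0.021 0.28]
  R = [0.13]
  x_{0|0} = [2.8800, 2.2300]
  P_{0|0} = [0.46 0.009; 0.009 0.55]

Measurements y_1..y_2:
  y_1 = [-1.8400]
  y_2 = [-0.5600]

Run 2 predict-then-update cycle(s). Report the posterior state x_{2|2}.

x_post = [4.1319, -0.5234]

step 1: x^-=[3.8166, 2.2300]  P^-=[0.7246 0.2190; 0.2190 0.8300]  H_jac=[-0.1141 0.1953]  S=[0.1613]  K=[-0.2474; 0.8499]  nu=[-2.3688]  x^+=[4.4027, 0.2167]  P^+=[0.7147 0.2529; 0.2529 0.7134]
step 2: x^-=[4.4937, 0.2167]  P^-=[1.2130 0.5316; 0.5316 0.9934]  H_jac=[-0.0107 0.2220]  S=[0.1766]  K=[0.5948; 1.2169]  nu=[-0.6082]  x^+=[4.1319, -0.5234]  P^+=[1.1505 0.4038; 0.4038 0.7320]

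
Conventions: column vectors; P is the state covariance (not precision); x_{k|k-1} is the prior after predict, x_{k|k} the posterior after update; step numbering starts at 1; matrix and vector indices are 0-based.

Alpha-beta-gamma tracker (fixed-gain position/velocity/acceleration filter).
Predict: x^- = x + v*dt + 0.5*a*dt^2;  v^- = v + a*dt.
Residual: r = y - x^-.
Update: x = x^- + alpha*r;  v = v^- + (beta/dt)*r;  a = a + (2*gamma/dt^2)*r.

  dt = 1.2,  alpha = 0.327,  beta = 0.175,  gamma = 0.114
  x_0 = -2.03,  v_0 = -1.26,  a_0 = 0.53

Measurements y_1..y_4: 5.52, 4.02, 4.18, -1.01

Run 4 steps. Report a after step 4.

a_post = -0.8065

step 1: x_pred=-3.1604  r=8.6804  x^+=-0.3219  v^+=0.6419  a^+=1.9044
step 2: x_pred=1.8195  r=2.2005  x^+=2.5391  v^+=3.2481  a^+=2.2528
step 3: x_pred=8.0588  r=-3.8788  x^+=6.7904  v^+=5.3858  a^+=1.6387
step 4: x_pred=14.4332  r=-15.4432  x^+=9.3833  v^+=5.1000  a^+=-0.8065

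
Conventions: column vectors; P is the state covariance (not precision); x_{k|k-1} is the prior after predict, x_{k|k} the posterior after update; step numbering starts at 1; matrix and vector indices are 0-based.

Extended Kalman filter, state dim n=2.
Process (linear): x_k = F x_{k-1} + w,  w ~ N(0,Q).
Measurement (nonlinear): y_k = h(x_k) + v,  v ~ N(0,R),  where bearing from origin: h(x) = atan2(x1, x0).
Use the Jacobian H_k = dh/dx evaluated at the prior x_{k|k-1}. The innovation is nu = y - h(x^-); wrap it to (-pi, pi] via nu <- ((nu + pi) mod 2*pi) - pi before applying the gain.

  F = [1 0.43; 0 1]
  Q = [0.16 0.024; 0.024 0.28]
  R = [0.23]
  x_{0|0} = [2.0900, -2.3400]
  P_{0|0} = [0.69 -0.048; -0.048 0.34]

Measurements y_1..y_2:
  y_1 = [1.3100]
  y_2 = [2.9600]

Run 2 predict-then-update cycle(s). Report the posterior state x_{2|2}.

x_post = [0.9668, -3.7543]

step 1: x^-=[1.0838, -2.3400]  P^-=[0.8716 0.1222; 0.1222 0.6200]  H_jac=[0.3519 0.1630]  S=[0.3684]  K=[0.8865; 0.3910]  nu=[2.4471]  x^+=[3.2532, -1.3832]  P^+=[0.5820 -0.0055; -0.0055 0.5637]
step 2: x^-=[2.6584, -1.3832]  P^-=[0.8415 0.2609; 0.2609 0.8437]  H_jac=[0.1540 0.2960]  S=[0.3477]  K=[0.5949; 0.8339]  nu=[-2.8434]  x^+=[0.9668, -3.7543]  P^+=[0.7185 0.0884; 0.0884 0.6019]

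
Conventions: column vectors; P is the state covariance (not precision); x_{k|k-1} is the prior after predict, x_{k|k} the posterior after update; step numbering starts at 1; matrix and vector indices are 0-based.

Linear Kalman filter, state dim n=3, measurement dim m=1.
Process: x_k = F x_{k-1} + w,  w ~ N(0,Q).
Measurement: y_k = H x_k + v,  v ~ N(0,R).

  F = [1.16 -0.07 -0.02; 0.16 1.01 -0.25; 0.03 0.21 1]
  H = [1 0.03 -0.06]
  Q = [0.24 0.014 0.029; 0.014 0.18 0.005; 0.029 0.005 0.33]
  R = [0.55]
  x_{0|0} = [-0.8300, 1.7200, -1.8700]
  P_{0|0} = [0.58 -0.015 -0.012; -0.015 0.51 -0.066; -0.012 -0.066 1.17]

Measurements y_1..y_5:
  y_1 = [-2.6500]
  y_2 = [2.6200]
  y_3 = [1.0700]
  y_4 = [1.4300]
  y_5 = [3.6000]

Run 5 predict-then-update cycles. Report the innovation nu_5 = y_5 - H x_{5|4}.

innov = [2.6209]

step 1: x^-=[-1.0458, 2.0719, -1.5337]  P^-=[1.0262 0.0777 0.0056; 0.0777 0.8177 -0.2425; 0.0056 -0.2425 1.4944]  S=[1.5872]  K=[0.6478; 0.0736; -0.0575]  nu=[-1.7584]  x^+=[-2.1849, 1.9425, -1.4326]  P^+=[0.3601 0.0021 0.0648; 0.0021 0.8091 -0.2358; 0.0648 -0.2358 1.4891]
step 2: x^-=[-2.6418, 1.9705, -1.0902]  P^-=[0.7251 0.0151 0.0930; 0.0151 1.2222 -0.4097; 0.0930 -0.4097 1.7600]  S=[1.2738]  K=[0.5653; 0.0599; -0.0196]  nu=[5.1373]  x^+=[0.2620, 2.2784, -1.1907]  P^+=[0.3182 -0.0281 0.1071; -0.0281 1.2176 -0.4082; 0.1071 -0.4082 1.7595]
step 3: x^-=[0.1683, 2.6408, -0.7044]  P^-=[0.6732 -0.0671 0.1346; -0.0671 1.7287 -0.5514; 0.1346 -0.5514 1.9781]  S=[1.2137]  K=[0.5464; 0.0147; -0.0005]  nu=[0.7802]  x^+=[0.5946, 2.6523, -0.7048]  P^+=[0.3109 -0.0768 0.1350; -0.0768 1.7285 -0.5514; 0.1350 -0.5514 1.9781]
step 4: x^-=[0.5181, 2.9502, -0.1300]  P^-=[0.6723 -0.1679 0.1537; -0.1679 2.3176 -0.6338; 0.1537 -0.6338 2.1601]  S=[1.2059]  K=[0.5457; -0.0500; 0.0042]  nu=[0.8156]  x^+=[0.9632, 2.9094, -0.1265]  P^+=[0.3132 -0.1350 0.1509; -0.1350 2.3146 -0.6335; 0.1509 -0.6335 2.1601]
step 5: x^-=[0.9161, 3.1242, 0.5133]  P^-=[0.6868 -0.2798 0.1521; -0.2798 2.9484 -0.6348; 0.1521 -0.6348 2.3338]  S=[1.2151]  K=[0.5508; -0.1262; -0.0058]  nu=[2.6209]  x^+=[2.3598, 2.7936, 0.4982]  P^+=[0.3182 -0.1954 0.1559; -0.1954 2.9291 -0.6357; 0.1559 -0.6357 2.3337]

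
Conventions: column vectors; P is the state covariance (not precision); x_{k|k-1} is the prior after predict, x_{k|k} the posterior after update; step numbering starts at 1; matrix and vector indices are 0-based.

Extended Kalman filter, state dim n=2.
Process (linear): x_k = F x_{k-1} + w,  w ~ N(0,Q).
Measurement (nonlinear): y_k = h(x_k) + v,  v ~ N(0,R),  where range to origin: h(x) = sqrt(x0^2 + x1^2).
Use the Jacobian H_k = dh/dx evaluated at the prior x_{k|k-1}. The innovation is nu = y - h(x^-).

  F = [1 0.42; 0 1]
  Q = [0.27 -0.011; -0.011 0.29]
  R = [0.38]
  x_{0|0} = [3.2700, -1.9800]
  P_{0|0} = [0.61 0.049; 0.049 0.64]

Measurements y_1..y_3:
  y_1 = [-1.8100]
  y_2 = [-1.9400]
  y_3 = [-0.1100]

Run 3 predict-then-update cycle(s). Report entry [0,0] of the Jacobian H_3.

H_jac[0,0] = 0.8600

step 1: x^-=[2.4384, -1.9800]  P^-=[1.0341 0.3068; 0.3068 0.9300]  H_jac=[0.7763 -0.6304]  S=[1.0724]  K=[0.5682; -0.3246]  nu=[-4.9510]  x^+=[-0.3747, -0.3731]  P^+=[0.6878 0.5046; 0.5046 0.8170]
step 2: x^-=[-0.5314, -0.3731]  P^-=[1.5258 0.8367; 0.8367 1.1070]  H_jac=[-0.8184 -0.5746]  S=[2.5545]  K=[-0.6771; -0.5171]  nu=[-2.5893]  x^+=[1.2217, 0.9658]  P^+=[0.3548 -0.0576; -0.0576 0.4240]
step 3: x^-=[1.6273, 0.9658]  P^-=[0.6512 0.1095; 0.1095 0.7140]  H_jac=[0.8600 0.5104]  S=[1.1437]  K=[0.5385; 0.4009]  nu=[-2.0023]  x^+=[0.5490, 0.1630]  P^+=[0.3195 -0.1375; -0.1375 0.5301]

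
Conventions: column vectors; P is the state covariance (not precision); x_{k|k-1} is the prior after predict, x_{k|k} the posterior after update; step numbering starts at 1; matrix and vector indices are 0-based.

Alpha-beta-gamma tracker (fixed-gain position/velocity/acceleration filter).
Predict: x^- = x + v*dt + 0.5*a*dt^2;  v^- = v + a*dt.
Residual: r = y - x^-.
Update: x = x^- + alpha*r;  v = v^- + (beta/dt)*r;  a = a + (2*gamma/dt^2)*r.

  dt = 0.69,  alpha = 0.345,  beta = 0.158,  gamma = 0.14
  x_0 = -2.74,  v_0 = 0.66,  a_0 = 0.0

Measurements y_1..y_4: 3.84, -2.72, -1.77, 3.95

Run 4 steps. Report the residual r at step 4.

resid = 1.0982

step 1: x_pred=-2.2846  r=6.1246  x^+=-0.1716  v^+=2.0624  a^+=3.6019
step 2: x_pred=2.1089  r=-4.8289  x^+=0.4429  v^+=3.4420  a^+=0.7620
step 3: x_pred=2.9993  r=-4.7693  x^+=1.3539  v^+=2.8757  a^+=-2.0429
step 4: x_pred=2.8518  r=1.0982  x^+=3.2307  v^+=1.7176  a^+=-1.3971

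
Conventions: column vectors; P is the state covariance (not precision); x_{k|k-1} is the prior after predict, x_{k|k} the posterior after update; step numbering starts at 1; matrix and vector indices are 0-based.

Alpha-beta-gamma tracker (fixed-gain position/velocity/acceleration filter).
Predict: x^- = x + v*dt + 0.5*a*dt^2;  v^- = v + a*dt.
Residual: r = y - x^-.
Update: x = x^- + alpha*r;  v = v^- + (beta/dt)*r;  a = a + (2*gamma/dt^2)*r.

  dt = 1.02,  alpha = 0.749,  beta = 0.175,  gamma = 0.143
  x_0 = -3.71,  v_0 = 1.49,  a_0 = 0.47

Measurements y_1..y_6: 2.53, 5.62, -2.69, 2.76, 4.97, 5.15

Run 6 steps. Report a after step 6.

step 1: x_pred=-1.9457  r=4.4757  x^+=1.4066  v^+=2.7373  a^+=1.7003
step 2: x_pred=5.0832  r=0.5368  x^+=5.4853  v^+=4.5637  a^+=1.8479
step 3: x_pred=11.1016  r=-13.7916  x^+=0.7717  v^+=4.0824  a^+=-1.9433
step 4: x_pred=3.9249  r=-1.1649  x^+=3.0524  v^+=1.9004  a^+=-2.2635
step 5: x_pred=3.8133  r=1.1567  x^+=4.6797  v^+=-0.2099  a^+=-1.9455
step 6: x_pred=3.4535  r=1.6965  x^+=4.7242  v^+=-1.9033  a^+=-1.4792

a_post = -1.4792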